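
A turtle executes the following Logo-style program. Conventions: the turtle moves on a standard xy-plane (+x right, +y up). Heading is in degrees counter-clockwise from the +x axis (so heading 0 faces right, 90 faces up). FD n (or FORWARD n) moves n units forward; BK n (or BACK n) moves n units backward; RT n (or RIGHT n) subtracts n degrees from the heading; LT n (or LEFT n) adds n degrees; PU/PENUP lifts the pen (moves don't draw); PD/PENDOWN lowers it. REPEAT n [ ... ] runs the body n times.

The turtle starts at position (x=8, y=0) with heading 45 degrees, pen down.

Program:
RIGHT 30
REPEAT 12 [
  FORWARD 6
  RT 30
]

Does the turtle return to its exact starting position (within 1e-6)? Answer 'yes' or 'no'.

Answer: yes

Derivation:
Executing turtle program step by step:
Start: pos=(8,0), heading=45, pen down
RT 30: heading 45 -> 15
REPEAT 12 [
  -- iteration 1/12 --
  FD 6: (8,0) -> (13.796,1.553) [heading=15, draw]
  RT 30: heading 15 -> 345
  -- iteration 2/12 --
  FD 6: (13.796,1.553) -> (19.591,0) [heading=345, draw]
  RT 30: heading 345 -> 315
  -- iteration 3/12 --
  FD 6: (19.591,0) -> (23.834,-4.243) [heading=315, draw]
  RT 30: heading 315 -> 285
  -- iteration 4/12 --
  FD 6: (23.834,-4.243) -> (25.387,-10.038) [heading=285, draw]
  RT 30: heading 285 -> 255
  -- iteration 5/12 --
  FD 6: (25.387,-10.038) -> (23.834,-15.834) [heading=255, draw]
  RT 30: heading 255 -> 225
  -- iteration 6/12 --
  FD 6: (23.834,-15.834) -> (19.591,-20.076) [heading=225, draw]
  RT 30: heading 225 -> 195
  -- iteration 7/12 --
  FD 6: (19.591,-20.076) -> (13.796,-21.629) [heading=195, draw]
  RT 30: heading 195 -> 165
  -- iteration 8/12 --
  FD 6: (13.796,-21.629) -> (8,-20.076) [heading=165, draw]
  RT 30: heading 165 -> 135
  -- iteration 9/12 --
  FD 6: (8,-20.076) -> (3.757,-15.834) [heading=135, draw]
  RT 30: heading 135 -> 105
  -- iteration 10/12 --
  FD 6: (3.757,-15.834) -> (2.204,-10.038) [heading=105, draw]
  RT 30: heading 105 -> 75
  -- iteration 11/12 --
  FD 6: (2.204,-10.038) -> (3.757,-4.243) [heading=75, draw]
  RT 30: heading 75 -> 45
  -- iteration 12/12 --
  FD 6: (3.757,-4.243) -> (8,0) [heading=45, draw]
  RT 30: heading 45 -> 15
]
Final: pos=(8,0), heading=15, 12 segment(s) drawn

Start position: (8, 0)
Final position: (8, 0)
Distance = 0; < 1e-6 -> CLOSED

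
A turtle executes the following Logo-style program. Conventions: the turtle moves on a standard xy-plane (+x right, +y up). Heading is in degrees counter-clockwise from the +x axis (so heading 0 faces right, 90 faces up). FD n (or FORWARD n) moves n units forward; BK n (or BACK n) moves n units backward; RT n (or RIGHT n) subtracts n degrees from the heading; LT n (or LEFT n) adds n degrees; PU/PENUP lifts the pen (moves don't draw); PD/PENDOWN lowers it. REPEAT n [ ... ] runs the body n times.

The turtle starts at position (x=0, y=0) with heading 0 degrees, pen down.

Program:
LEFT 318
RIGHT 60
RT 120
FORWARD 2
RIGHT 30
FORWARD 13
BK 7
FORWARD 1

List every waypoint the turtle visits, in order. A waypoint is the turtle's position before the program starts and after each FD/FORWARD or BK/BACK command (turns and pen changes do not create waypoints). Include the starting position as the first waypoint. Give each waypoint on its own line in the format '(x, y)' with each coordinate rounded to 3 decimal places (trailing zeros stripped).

Answer: (0, 0)
(-1.486, 1.338)
(-5.504, 13.702)
(-3.34, 7.045)
(-3.649, 7.996)

Derivation:
Executing turtle program step by step:
Start: pos=(0,0), heading=0, pen down
LT 318: heading 0 -> 318
RT 60: heading 318 -> 258
RT 120: heading 258 -> 138
FD 2: (0,0) -> (-1.486,1.338) [heading=138, draw]
RT 30: heading 138 -> 108
FD 13: (-1.486,1.338) -> (-5.504,13.702) [heading=108, draw]
BK 7: (-5.504,13.702) -> (-3.34,7.045) [heading=108, draw]
FD 1: (-3.34,7.045) -> (-3.649,7.996) [heading=108, draw]
Final: pos=(-3.649,7.996), heading=108, 4 segment(s) drawn
Waypoints (5 total):
(0, 0)
(-1.486, 1.338)
(-5.504, 13.702)
(-3.34, 7.045)
(-3.649, 7.996)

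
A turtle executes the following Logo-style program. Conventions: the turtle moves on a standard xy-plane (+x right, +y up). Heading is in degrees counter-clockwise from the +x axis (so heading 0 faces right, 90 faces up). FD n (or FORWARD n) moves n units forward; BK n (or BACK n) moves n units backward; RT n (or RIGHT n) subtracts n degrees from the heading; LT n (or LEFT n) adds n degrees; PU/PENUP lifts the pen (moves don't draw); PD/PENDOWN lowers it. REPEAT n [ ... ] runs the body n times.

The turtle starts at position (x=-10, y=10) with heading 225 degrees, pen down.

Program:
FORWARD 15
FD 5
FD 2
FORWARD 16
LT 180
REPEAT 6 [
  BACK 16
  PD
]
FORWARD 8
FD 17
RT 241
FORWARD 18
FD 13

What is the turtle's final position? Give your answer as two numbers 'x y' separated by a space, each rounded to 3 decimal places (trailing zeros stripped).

Answer: -116.874 -58.53

Derivation:
Executing turtle program step by step:
Start: pos=(-10,10), heading=225, pen down
FD 15: (-10,10) -> (-20.607,-0.607) [heading=225, draw]
FD 5: (-20.607,-0.607) -> (-24.142,-4.142) [heading=225, draw]
FD 2: (-24.142,-4.142) -> (-25.556,-5.556) [heading=225, draw]
FD 16: (-25.556,-5.556) -> (-36.87,-16.87) [heading=225, draw]
LT 180: heading 225 -> 45
REPEAT 6 [
  -- iteration 1/6 --
  BK 16: (-36.87,-16.87) -> (-48.184,-28.184) [heading=45, draw]
  PD: pen down
  -- iteration 2/6 --
  BK 16: (-48.184,-28.184) -> (-59.497,-39.497) [heading=45, draw]
  PD: pen down
  -- iteration 3/6 --
  BK 16: (-59.497,-39.497) -> (-70.811,-50.811) [heading=45, draw]
  PD: pen down
  -- iteration 4/6 --
  BK 16: (-70.811,-50.811) -> (-82.125,-62.125) [heading=45, draw]
  PD: pen down
  -- iteration 5/6 --
  BK 16: (-82.125,-62.125) -> (-93.439,-73.439) [heading=45, draw]
  PD: pen down
  -- iteration 6/6 --
  BK 16: (-93.439,-73.439) -> (-104.752,-84.752) [heading=45, draw]
  PD: pen down
]
FD 8: (-104.752,-84.752) -> (-99.095,-79.095) [heading=45, draw]
FD 17: (-99.095,-79.095) -> (-87.075,-67.075) [heading=45, draw]
RT 241: heading 45 -> 164
FD 18: (-87.075,-67.075) -> (-104.377,-62.113) [heading=164, draw]
FD 13: (-104.377,-62.113) -> (-116.874,-58.53) [heading=164, draw]
Final: pos=(-116.874,-58.53), heading=164, 14 segment(s) drawn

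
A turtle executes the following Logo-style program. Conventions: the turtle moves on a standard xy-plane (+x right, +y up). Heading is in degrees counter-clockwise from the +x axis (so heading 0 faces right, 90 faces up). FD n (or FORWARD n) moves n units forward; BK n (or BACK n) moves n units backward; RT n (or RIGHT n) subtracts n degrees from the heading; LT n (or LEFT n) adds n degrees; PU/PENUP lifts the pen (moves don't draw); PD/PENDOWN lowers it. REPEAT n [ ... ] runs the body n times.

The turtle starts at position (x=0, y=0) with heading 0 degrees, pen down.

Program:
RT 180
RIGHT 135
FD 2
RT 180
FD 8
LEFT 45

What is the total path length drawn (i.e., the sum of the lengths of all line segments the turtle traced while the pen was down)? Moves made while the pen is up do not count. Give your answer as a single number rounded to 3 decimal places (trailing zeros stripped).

Answer: 10

Derivation:
Executing turtle program step by step:
Start: pos=(0,0), heading=0, pen down
RT 180: heading 0 -> 180
RT 135: heading 180 -> 45
FD 2: (0,0) -> (1.414,1.414) [heading=45, draw]
RT 180: heading 45 -> 225
FD 8: (1.414,1.414) -> (-4.243,-4.243) [heading=225, draw]
LT 45: heading 225 -> 270
Final: pos=(-4.243,-4.243), heading=270, 2 segment(s) drawn

Segment lengths:
  seg 1: (0,0) -> (1.414,1.414), length = 2
  seg 2: (1.414,1.414) -> (-4.243,-4.243), length = 8
Total = 10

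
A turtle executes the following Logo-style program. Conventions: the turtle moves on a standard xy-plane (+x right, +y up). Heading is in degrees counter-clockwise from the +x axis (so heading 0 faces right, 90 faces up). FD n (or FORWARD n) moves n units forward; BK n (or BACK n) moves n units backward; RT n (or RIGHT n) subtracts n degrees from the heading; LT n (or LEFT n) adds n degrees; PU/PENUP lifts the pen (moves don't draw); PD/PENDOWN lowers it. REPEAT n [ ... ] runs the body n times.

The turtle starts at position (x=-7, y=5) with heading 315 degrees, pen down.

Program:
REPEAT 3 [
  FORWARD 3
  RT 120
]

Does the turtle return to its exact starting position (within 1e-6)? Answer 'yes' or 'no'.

Executing turtle program step by step:
Start: pos=(-7,5), heading=315, pen down
REPEAT 3 [
  -- iteration 1/3 --
  FD 3: (-7,5) -> (-4.879,2.879) [heading=315, draw]
  RT 120: heading 315 -> 195
  -- iteration 2/3 --
  FD 3: (-4.879,2.879) -> (-7.776,2.102) [heading=195, draw]
  RT 120: heading 195 -> 75
  -- iteration 3/3 --
  FD 3: (-7.776,2.102) -> (-7,5) [heading=75, draw]
  RT 120: heading 75 -> 315
]
Final: pos=(-7,5), heading=315, 3 segment(s) drawn

Start position: (-7, 5)
Final position: (-7, 5)
Distance = 0; < 1e-6 -> CLOSED

Answer: yes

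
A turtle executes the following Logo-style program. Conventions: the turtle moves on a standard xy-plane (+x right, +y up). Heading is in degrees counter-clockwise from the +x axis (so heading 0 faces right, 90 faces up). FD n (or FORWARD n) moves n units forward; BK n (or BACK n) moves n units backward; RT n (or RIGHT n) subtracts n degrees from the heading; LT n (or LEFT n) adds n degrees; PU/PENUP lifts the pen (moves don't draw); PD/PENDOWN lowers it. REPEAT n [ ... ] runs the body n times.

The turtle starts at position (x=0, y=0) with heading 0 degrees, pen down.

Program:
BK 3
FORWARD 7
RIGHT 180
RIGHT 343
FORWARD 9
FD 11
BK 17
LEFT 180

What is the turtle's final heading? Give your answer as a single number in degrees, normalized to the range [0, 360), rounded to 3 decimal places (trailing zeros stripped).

Answer: 17

Derivation:
Executing turtle program step by step:
Start: pos=(0,0), heading=0, pen down
BK 3: (0,0) -> (-3,0) [heading=0, draw]
FD 7: (-3,0) -> (4,0) [heading=0, draw]
RT 180: heading 0 -> 180
RT 343: heading 180 -> 197
FD 9: (4,0) -> (-4.607,-2.631) [heading=197, draw]
FD 11: (-4.607,-2.631) -> (-15.126,-5.847) [heading=197, draw]
BK 17: (-15.126,-5.847) -> (1.131,-0.877) [heading=197, draw]
LT 180: heading 197 -> 17
Final: pos=(1.131,-0.877), heading=17, 5 segment(s) drawn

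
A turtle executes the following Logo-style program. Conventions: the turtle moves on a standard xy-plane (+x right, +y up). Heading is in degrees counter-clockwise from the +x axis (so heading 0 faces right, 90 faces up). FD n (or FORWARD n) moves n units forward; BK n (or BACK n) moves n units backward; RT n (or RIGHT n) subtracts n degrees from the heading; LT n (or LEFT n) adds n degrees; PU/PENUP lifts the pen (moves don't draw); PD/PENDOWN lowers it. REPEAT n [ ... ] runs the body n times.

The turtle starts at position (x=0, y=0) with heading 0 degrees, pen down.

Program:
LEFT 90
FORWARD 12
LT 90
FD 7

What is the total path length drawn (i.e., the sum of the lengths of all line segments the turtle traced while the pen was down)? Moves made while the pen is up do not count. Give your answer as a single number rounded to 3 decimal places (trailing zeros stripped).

Answer: 19

Derivation:
Executing turtle program step by step:
Start: pos=(0,0), heading=0, pen down
LT 90: heading 0 -> 90
FD 12: (0,0) -> (0,12) [heading=90, draw]
LT 90: heading 90 -> 180
FD 7: (0,12) -> (-7,12) [heading=180, draw]
Final: pos=(-7,12), heading=180, 2 segment(s) drawn

Segment lengths:
  seg 1: (0,0) -> (0,12), length = 12
  seg 2: (0,12) -> (-7,12), length = 7
Total = 19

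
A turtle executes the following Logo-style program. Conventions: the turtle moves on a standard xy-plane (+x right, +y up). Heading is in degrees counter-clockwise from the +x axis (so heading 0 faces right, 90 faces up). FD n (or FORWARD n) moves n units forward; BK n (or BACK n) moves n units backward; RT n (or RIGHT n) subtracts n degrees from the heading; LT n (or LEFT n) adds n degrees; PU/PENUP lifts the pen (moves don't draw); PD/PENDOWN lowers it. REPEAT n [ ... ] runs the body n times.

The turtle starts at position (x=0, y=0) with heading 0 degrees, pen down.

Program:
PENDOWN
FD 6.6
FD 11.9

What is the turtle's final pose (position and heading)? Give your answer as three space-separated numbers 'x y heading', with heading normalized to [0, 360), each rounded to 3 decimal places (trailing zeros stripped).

Executing turtle program step by step:
Start: pos=(0,0), heading=0, pen down
PD: pen down
FD 6.6: (0,0) -> (6.6,0) [heading=0, draw]
FD 11.9: (6.6,0) -> (18.5,0) [heading=0, draw]
Final: pos=(18.5,0), heading=0, 2 segment(s) drawn

Answer: 18.5 0 0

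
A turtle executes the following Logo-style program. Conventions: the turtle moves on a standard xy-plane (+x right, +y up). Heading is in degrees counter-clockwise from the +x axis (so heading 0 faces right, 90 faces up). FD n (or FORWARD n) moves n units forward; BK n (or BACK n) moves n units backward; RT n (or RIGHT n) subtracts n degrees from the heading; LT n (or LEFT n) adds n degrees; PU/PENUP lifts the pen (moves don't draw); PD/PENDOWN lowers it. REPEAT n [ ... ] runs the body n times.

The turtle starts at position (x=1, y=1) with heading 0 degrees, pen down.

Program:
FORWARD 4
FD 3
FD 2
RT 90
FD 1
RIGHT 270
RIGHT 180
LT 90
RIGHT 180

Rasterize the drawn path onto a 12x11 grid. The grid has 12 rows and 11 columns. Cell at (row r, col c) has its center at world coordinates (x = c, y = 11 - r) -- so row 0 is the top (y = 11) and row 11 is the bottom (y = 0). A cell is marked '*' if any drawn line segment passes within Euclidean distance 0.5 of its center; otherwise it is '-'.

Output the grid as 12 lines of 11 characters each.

Answer: -----------
-----------
-----------
-----------
-----------
-----------
-----------
-----------
-----------
-----------
-**********
----------*

Derivation:
Segment 0: (1,1) -> (5,1)
Segment 1: (5,1) -> (8,1)
Segment 2: (8,1) -> (10,1)
Segment 3: (10,1) -> (10,0)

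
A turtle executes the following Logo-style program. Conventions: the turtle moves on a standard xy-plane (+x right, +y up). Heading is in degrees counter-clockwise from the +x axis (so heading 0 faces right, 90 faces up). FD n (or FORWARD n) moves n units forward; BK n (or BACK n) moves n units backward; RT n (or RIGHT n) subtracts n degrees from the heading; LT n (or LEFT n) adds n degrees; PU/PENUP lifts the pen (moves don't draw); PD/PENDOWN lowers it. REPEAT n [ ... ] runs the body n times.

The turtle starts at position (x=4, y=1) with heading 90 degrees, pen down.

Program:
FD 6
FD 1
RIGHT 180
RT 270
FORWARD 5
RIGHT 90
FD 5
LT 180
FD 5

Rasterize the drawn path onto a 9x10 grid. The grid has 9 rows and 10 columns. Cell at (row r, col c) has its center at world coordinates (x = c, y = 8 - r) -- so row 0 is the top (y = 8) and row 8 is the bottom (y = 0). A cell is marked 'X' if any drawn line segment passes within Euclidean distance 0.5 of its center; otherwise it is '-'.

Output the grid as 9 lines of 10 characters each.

Segment 0: (4,1) -> (4,7)
Segment 1: (4,7) -> (4,8)
Segment 2: (4,8) -> (9,8)
Segment 3: (9,8) -> (9,3)
Segment 4: (9,3) -> (9,8)

Answer: ----XXXXXX
----X----X
----X----X
----X----X
----X----X
----X----X
----X-----
----X-----
----------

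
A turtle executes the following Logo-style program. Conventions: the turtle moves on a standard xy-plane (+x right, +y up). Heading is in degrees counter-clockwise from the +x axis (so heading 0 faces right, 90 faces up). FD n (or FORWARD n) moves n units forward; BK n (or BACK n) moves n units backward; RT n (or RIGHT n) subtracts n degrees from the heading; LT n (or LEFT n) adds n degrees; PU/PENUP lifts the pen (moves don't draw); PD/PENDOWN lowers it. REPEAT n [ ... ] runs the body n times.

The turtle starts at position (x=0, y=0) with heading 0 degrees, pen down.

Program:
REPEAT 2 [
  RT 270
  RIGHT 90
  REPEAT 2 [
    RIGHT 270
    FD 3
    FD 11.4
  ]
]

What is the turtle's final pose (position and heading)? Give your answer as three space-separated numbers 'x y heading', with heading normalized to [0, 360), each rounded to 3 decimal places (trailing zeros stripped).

Answer: 0 0 0

Derivation:
Executing turtle program step by step:
Start: pos=(0,0), heading=0, pen down
REPEAT 2 [
  -- iteration 1/2 --
  RT 270: heading 0 -> 90
  RT 90: heading 90 -> 0
  REPEAT 2 [
    -- iteration 1/2 --
    RT 270: heading 0 -> 90
    FD 3: (0,0) -> (0,3) [heading=90, draw]
    FD 11.4: (0,3) -> (0,14.4) [heading=90, draw]
    -- iteration 2/2 --
    RT 270: heading 90 -> 180
    FD 3: (0,14.4) -> (-3,14.4) [heading=180, draw]
    FD 11.4: (-3,14.4) -> (-14.4,14.4) [heading=180, draw]
  ]
  -- iteration 2/2 --
  RT 270: heading 180 -> 270
  RT 90: heading 270 -> 180
  REPEAT 2 [
    -- iteration 1/2 --
    RT 270: heading 180 -> 270
    FD 3: (-14.4,14.4) -> (-14.4,11.4) [heading=270, draw]
    FD 11.4: (-14.4,11.4) -> (-14.4,0) [heading=270, draw]
    -- iteration 2/2 --
    RT 270: heading 270 -> 0
    FD 3: (-14.4,0) -> (-11.4,0) [heading=0, draw]
    FD 11.4: (-11.4,0) -> (0,0) [heading=0, draw]
  ]
]
Final: pos=(0,0), heading=0, 8 segment(s) drawn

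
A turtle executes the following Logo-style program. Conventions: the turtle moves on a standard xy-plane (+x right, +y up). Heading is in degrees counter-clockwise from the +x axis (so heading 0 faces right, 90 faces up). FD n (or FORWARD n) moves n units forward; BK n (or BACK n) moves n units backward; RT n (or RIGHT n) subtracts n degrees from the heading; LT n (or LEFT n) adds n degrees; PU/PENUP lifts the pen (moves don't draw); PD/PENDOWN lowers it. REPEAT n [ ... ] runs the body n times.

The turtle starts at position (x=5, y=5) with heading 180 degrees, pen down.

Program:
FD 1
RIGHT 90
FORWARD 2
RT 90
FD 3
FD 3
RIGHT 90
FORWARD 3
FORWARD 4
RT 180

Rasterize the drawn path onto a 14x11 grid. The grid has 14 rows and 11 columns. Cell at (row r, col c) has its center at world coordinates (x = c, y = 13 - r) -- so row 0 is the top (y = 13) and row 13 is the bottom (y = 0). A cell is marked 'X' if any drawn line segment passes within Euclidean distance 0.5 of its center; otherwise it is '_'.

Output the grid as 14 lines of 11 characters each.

Answer: ___________
___________
___________
___________
___________
___________
____XXXXXXX
____X_____X
____XX____X
__________X
__________X
__________X
__________X
__________X

Derivation:
Segment 0: (5,5) -> (4,5)
Segment 1: (4,5) -> (4,7)
Segment 2: (4,7) -> (7,7)
Segment 3: (7,7) -> (10,7)
Segment 4: (10,7) -> (10,4)
Segment 5: (10,4) -> (10,0)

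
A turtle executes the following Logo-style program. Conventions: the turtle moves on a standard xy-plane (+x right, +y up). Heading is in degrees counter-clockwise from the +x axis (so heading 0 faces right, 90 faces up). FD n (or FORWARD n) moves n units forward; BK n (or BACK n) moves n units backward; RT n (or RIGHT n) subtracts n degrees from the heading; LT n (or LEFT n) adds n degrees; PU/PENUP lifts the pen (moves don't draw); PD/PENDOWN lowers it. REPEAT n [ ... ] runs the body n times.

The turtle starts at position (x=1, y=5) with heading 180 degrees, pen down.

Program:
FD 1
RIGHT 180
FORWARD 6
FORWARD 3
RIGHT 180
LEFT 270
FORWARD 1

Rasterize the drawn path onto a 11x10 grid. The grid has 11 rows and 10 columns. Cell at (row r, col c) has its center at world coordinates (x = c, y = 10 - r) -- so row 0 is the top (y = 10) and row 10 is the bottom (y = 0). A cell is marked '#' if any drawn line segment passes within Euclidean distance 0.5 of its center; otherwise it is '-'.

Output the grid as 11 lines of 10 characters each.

Answer: ----------
----------
----------
----------
---------#
##########
----------
----------
----------
----------
----------

Derivation:
Segment 0: (1,5) -> (0,5)
Segment 1: (0,5) -> (6,5)
Segment 2: (6,5) -> (9,5)
Segment 3: (9,5) -> (9,6)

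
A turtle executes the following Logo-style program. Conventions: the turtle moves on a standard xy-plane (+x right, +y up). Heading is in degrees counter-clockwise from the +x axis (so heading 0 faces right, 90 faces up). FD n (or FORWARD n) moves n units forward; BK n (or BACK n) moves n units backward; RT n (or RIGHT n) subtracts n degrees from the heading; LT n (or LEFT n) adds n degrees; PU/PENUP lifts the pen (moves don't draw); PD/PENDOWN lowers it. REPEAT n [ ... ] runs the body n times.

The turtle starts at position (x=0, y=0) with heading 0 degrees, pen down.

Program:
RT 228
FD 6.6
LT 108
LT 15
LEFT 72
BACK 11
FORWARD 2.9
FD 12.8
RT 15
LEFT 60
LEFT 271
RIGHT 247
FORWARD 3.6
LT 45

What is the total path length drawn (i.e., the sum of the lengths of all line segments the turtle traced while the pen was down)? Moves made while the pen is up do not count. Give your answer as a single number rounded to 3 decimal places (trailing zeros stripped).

Executing turtle program step by step:
Start: pos=(0,0), heading=0, pen down
RT 228: heading 0 -> 132
FD 6.6: (0,0) -> (-4.416,4.905) [heading=132, draw]
LT 108: heading 132 -> 240
LT 15: heading 240 -> 255
LT 72: heading 255 -> 327
BK 11: (-4.416,4.905) -> (-13.642,10.896) [heading=327, draw]
FD 2.9: (-13.642,10.896) -> (-11.209,9.316) [heading=327, draw]
FD 12.8: (-11.209,9.316) -> (-0.475,2.345) [heading=327, draw]
RT 15: heading 327 -> 312
LT 60: heading 312 -> 12
LT 271: heading 12 -> 283
RT 247: heading 283 -> 36
FD 3.6: (-0.475,2.345) -> (2.438,4.461) [heading=36, draw]
LT 45: heading 36 -> 81
Final: pos=(2.438,4.461), heading=81, 5 segment(s) drawn

Segment lengths:
  seg 1: (0,0) -> (-4.416,4.905), length = 6.6
  seg 2: (-4.416,4.905) -> (-13.642,10.896), length = 11
  seg 3: (-13.642,10.896) -> (-11.209,9.316), length = 2.9
  seg 4: (-11.209,9.316) -> (-0.475,2.345), length = 12.8
  seg 5: (-0.475,2.345) -> (2.438,4.461), length = 3.6
Total = 36.9

Answer: 36.9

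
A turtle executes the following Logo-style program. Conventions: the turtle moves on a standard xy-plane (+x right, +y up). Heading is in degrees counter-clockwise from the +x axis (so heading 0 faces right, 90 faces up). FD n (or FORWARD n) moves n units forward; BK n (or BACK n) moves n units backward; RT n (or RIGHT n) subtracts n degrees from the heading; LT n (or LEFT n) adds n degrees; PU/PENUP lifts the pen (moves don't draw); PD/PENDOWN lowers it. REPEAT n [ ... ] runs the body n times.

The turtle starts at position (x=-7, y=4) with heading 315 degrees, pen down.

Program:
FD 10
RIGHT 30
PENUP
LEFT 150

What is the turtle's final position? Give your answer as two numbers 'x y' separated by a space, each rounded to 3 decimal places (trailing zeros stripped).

Answer: 0.071 -3.071

Derivation:
Executing turtle program step by step:
Start: pos=(-7,4), heading=315, pen down
FD 10: (-7,4) -> (0.071,-3.071) [heading=315, draw]
RT 30: heading 315 -> 285
PU: pen up
LT 150: heading 285 -> 75
Final: pos=(0.071,-3.071), heading=75, 1 segment(s) drawn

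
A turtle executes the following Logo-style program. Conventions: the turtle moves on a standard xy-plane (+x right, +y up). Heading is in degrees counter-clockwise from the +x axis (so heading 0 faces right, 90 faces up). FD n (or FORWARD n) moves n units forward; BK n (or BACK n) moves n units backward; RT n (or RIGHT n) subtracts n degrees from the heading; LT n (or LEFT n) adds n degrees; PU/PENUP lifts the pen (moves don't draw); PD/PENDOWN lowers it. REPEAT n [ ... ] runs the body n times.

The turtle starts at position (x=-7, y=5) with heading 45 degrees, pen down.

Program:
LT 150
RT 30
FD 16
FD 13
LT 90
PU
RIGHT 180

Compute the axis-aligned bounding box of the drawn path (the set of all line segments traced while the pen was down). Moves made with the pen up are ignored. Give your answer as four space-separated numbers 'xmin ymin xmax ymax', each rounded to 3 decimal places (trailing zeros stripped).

Answer: -35.012 5 -7 12.506

Derivation:
Executing turtle program step by step:
Start: pos=(-7,5), heading=45, pen down
LT 150: heading 45 -> 195
RT 30: heading 195 -> 165
FD 16: (-7,5) -> (-22.455,9.141) [heading=165, draw]
FD 13: (-22.455,9.141) -> (-35.012,12.506) [heading=165, draw]
LT 90: heading 165 -> 255
PU: pen up
RT 180: heading 255 -> 75
Final: pos=(-35.012,12.506), heading=75, 2 segment(s) drawn

Segment endpoints: x in {-35.012, -22.455, -7}, y in {5, 9.141, 12.506}
xmin=-35.012, ymin=5, xmax=-7, ymax=12.506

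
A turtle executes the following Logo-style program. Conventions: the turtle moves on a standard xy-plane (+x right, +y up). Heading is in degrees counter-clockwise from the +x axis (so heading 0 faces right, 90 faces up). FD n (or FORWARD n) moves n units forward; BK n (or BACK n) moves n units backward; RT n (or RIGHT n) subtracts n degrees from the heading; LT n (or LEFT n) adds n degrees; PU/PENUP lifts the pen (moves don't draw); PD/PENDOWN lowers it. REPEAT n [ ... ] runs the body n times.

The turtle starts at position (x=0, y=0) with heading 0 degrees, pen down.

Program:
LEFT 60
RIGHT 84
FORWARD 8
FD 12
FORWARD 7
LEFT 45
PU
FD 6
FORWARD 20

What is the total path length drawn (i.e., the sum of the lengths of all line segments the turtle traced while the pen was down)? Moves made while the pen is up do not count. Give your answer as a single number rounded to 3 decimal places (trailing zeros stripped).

Answer: 27

Derivation:
Executing turtle program step by step:
Start: pos=(0,0), heading=0, pen down
LT 60: heading 0 -> 60
RT 84: heading 60 -> 336
FD 8: (0,0) -> (7.308,-3.254) [heading=336, draw]
FD 12: (7.308,-3.254) -> (18.271,-8.135) [heading=336, draw]
FD 7: (18.271,-8.135) -> (24.666,-10.982) [heading=336, draw]
LT 45: heading 336 -> 21
PU: pen up
FD 6: (24.666,-10.982) -> (30.267,-8.832) [heading=21, move]
FD 20: (30.267,-8.832) -> (48.939,-1.664) [heading=21, move]
Final: pos=(48.939,-1.664), heading=21, 3 segment(s) drawn

Segment lengths:
  seg 1: (0,0) -> (7.308,-3.254), length = 8
  seg 2: (7.308,-3.254) -> (18.271,-8.135), length = 12
  seg 3: (18.271,-8.135) -> (24.666,-10.982), length = 7
Total = 27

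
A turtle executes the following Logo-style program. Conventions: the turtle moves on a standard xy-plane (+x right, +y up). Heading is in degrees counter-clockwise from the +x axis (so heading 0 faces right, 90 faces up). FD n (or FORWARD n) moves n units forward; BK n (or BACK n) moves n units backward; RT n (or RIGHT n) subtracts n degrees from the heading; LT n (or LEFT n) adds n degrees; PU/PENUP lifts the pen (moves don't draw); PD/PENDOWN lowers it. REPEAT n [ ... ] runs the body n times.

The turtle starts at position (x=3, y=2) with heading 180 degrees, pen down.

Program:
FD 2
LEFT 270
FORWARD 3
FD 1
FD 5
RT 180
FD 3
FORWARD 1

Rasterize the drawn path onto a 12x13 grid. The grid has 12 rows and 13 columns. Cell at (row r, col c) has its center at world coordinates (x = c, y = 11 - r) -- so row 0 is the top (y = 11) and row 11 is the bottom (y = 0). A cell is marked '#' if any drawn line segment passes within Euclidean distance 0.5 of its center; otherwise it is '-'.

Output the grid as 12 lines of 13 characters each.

Segment 0: (3,2) -> (1,2)
Segment 1: (1,2) -> (1,5)
Segment 2: (1,5) -> (1,6)
Segment 3: (1,6) -> (1,11)
Segment 4: (1,11) -> (1,8)
Segment 5: (1,8) -> (1,7)

Answer: -#-----------
-#-----------
-#-----------
-#-----------
-#-----------
-#-----------
-#-----------
-#-----------
-#-----------
-###---------
-------------
-------------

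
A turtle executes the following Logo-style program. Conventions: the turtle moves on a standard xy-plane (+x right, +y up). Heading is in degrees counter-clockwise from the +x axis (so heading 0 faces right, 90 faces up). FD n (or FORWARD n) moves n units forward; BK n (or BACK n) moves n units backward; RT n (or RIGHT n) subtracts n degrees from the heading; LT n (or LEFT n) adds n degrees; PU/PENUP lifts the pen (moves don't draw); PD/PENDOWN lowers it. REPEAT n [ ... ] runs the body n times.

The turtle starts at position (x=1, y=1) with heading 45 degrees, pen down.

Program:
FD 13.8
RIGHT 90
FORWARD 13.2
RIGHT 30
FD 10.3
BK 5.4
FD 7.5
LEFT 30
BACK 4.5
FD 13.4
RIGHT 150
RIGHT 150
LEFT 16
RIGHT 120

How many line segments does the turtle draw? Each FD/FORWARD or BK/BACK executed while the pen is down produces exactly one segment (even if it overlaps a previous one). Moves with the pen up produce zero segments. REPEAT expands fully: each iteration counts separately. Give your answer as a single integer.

Executing turtle program step by step:
Start: pos=(1,1), heading=45, pen down
FD 13.8: (1,1) -> (10.758,10.758) [heading=45, draw]
RT 90: heading 45 -> 315
FD 13.2: (10.758,10.758) -> (20.092,1.424) [heading=315, draw]
RT 30: heading 315 -> 285
FD 10.3: (20.092,1.424) -> (22.758,-8.525) [heading=285, draw]
BK 5.4: (22.758,-8.525) -> (21.36,-3.309) [heading=285, draw]
FD 7.5: (21.36,-3.309) -> (23.301,-10.553) [heading=285, draw]
LT 30: heading 285 -> 315
BK 4.5: (23.301,-10.553) -> (20.119,-7.371) [heading=315, draw]
FD 13.4: (20.119,-7.371) -> (29.594,-16.846) [heading=315, draw]
RT 150: heading 315 -> 165
RT 150: heading 165 -> 15
LT 16: heading 15 -> 31
RT 120: heading 31 -> 271
Final: pos=(29.594,-16.846), heading=271, 7 segment(s) drawn
Segments drawn: 7

Answer: 7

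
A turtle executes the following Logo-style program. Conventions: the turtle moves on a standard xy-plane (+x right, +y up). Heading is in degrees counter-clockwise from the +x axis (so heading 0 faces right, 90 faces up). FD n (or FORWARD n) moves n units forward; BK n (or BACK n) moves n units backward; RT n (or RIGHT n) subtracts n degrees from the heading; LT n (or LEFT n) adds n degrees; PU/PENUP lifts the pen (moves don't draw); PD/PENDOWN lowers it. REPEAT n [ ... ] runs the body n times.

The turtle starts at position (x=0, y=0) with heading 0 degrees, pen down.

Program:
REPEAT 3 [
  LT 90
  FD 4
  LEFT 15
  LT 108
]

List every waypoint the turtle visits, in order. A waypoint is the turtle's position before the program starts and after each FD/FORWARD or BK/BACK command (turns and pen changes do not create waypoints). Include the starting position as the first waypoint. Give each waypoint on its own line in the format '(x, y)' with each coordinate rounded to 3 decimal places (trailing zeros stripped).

Answer: (0, 0)
(0, 4)
(2.179, 0.645)
(-1.476, 2.272)

Derivation:
Executing turtle program step by step:
Start: pos=(0,0), heading=0, pen down
REPEAT 3 [
  -- iteration 1/3 --
  LT 90: heading 0 -> 90
  FD 4: (0,0) -> (0,4) [heading=90, draw]
  LT 15: heading 90 -> 105
  LT 108: heading 105 -> 213
  -- iteration 2/3 --
  LT 90: heading 213 -> 303
  FD 4: (0,4) -> (2.179,0.645) [heading=303, draw]
  LT 15: heading 303 -> 318
  LT 108: heading 318 -> 66
  -- iteration 3/3 --
  LT 90: heading 66 -> 156
  FD 4: (2.179,0.645) -> (-1.476,2.272) [heading=156, draw]
  LT 15: heading 156 -> 171
  LT 108: heading 171 -> 279
]
Final: pos=(-1.476,2.272), heading=279, 3 segment(s) drawn
Waypoints (4 total):
(0, 0)
(0, 4)
(2.179, 0.645)
(-1.476, 2.272)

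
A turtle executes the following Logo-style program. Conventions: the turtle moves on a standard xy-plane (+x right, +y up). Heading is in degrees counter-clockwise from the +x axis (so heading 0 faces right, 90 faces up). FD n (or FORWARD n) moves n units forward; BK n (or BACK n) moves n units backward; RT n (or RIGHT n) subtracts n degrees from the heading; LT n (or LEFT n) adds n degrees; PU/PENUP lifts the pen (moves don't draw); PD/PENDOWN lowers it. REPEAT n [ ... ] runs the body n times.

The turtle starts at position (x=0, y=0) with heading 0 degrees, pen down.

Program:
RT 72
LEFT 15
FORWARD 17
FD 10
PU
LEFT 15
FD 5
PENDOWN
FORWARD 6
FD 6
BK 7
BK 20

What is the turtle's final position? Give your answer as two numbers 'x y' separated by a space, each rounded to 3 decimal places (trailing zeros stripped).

Answer: 7.274 -15.953

Derivation:
Executing turtle program step by step:
Start: pos=(0,0), heading=0, pen down
RT 72: heading 0 -> 288
LT 15: heading 288 -> 303
FD 17: (0,0) -> (9.259,-14.257) [heading=303, draw]
FD 10: (9.259,-14.257) -> (14.705,-22.644) [heading=303, draw]
PU: pen up
LT 15: heading 303 -> 318
FD 5: (14.705,-22.644) -> (18.421,-25.99) [heading=318, move]
PD: pen down
FD 6: (18.421,-25.99) -> (22.88,-30.005) [heading=318, draw]
FD 6: (22.88,-30.005) -> (27.339,-34.019) [heading=318, draw]
BK 7: (27.339,-34.019) -> (22.137,-29.335) [heading=318, draw]
BK 20: (22.137,-29.335) -> (7.274,-15.953) [heading=318, draw]
Final: pos=(7.274,-15.953), heading=318, 6 segment(s) drawn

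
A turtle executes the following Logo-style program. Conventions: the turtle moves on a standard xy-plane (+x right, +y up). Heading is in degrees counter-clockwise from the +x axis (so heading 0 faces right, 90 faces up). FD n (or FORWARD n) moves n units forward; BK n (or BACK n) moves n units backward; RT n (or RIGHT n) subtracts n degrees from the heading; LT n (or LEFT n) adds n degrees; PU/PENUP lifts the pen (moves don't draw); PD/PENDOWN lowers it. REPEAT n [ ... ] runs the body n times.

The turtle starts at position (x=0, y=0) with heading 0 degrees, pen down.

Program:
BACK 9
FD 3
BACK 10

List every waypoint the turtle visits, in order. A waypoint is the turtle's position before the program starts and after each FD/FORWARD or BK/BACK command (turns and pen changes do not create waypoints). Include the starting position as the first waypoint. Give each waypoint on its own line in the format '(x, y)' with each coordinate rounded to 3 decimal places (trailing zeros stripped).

Answer: (0, 0)
(-9, 0)
(-6, 0)
(-16, 0)

Derivation:
Executing turtle program step by step:
Start: pos=(0,0), heading=0, pen down
BK 9: (0,0) -> (-9,0) [heading=0, draw]
FD 3: (-9,0) -> (-6,0) [heading=0, draw]
BK 10: (-6,0) -> (-16,0) [heading=0, draw]
Final: pos=(-16,0), heading=0, 3 segment(s) drawn
Waypoints (4 total):
(0, 0)
(-9, 0)
(-6, 0)
(-16, 0)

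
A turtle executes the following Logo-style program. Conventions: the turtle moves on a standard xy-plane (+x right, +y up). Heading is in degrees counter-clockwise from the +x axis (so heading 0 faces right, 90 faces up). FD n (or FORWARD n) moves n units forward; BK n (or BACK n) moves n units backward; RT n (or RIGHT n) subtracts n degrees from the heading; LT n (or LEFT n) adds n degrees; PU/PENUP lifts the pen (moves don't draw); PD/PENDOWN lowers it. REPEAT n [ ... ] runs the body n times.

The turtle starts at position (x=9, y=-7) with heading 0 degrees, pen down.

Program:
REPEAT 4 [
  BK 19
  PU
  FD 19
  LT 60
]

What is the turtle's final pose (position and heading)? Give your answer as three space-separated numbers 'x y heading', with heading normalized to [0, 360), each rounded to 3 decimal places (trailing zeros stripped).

Executing turtle program step by step:
Start: pos=(9,-7), heading=0, pen down
REPEAT 4 [
  -- iteration 1/4 --
  BK 19: (9,-7) -> (-10,-7) [heading=0, draw]
  PU: pen up
  FD 19: (-10,-7) -> (9,-7) [heading=0, move]
  LT 60: heading 0 -> 60
  -- iteration 2/4 --
  BK 19: (9,-7) -> (-0.5,-23.454) [heading=60, move]
  PU: pen up
  FD 19: (-0.5,-23.454) -> (9,-7) [heading=60, move]
  LT 60: heading 60 -> 120
  -- iteration 3/4 --
  BK 19: (9,-7) -> (18.5,-23.454) [heading=120, move]
  PU: pen up
  FD 19: (18.5,-23.454) -> (9,-7) [heading=120, move]
  LT 60: heading 120 -> 180
  -- iteration 4/4 --
  BK 19: (9,-7) -> (28,-7) [heading=180, move]
  PU: pen up
  FD 19: (28,-7) -> (9,-7) [heading=180, move]
  LT 60: heading 180 -> 240
]
Final: pos=(9,-7), heading=240, 1 segment(s) drawn

Answer: 9 -7 240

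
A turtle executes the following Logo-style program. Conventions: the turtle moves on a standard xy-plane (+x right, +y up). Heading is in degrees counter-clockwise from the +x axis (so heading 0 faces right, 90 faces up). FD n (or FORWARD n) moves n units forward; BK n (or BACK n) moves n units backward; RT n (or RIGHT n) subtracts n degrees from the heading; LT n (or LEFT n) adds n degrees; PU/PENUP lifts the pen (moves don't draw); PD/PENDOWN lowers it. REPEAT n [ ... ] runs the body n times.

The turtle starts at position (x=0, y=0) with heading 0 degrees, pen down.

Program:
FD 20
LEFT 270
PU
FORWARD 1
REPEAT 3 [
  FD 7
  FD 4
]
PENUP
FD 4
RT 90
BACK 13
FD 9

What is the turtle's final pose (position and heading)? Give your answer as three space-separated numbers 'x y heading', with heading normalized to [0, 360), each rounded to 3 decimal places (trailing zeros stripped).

Executing turtle program step by step:
Start: pos=(0,0), heading=0, pen down
FD 20: (0,0) -> (20,0) [heading=0, draw]
LT 270: heading 0 -> 270
PU: pen up
FD 1: (20,0) -> (20,-1) [heading=270, move]
REPEAT 3 [
  -- iteration 1/3 --
  FD 7: (20,-1) -> (20,-8) [heading=270, move]
  FD 4: (20,-8) -> (20,-12) [heading=270, move]
  -- iteration 2/3 --
  FD 7: (20,-12) -> (20,-19) [heading=270, move]
  FD 4: (20,-19) -> (20,-23) [heading=270, move]
  -- iteration 3/3 --
  FD 7: (20,-23) -> (20,-30) [heading=270, move]
  FD 4: (20,-30) -> (20,-34) [heading=270, move]
]
PU: pen up
FD 4: (20,-34) -> (20,-38) [heading=270, move]
RT 90: heading 270 -> 180
BK 13: (20,-38) -> (33,-38) [heading=180, move]
FD 9: (33,-38) -> (24,-38) [heading=180, move]
Final: pos=(24,-38), heading=180, 1 segment(s) drawn

Answer: 24 -38 180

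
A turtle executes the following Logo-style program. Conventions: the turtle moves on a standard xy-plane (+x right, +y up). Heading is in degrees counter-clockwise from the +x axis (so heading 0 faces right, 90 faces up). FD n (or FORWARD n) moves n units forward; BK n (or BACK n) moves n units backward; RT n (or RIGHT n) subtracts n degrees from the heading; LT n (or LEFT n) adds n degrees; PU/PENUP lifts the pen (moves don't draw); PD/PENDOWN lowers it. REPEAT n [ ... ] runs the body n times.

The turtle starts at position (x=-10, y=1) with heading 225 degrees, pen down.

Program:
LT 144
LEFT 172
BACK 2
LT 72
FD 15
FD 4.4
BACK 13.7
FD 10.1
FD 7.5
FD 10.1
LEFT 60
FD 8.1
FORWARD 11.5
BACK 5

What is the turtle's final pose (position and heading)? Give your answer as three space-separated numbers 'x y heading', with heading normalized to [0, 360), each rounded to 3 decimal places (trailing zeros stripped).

Answer: -7.808 -41.583 313

Derivation:
Executing turtle program step by step:
Start: pos=(-10,1), heading=225, pen down
LT 144: heading 225 -> 9
LT 172: heading 9 -> 181
BK 2: (-10,1) -> (-8,1.035) [heading=181, draw]
LT 72: heading 181 -> 253
FD 15: (-8,1.035) -> (-12.386,-13.31) [heading=253, draw]
FD 4.4: (-12.386,-13.31) -> (-13.672,-17.517) [heading=253, draw]
BK 13.7: (-13.672,-17.517) -> (-9.667,-4.416) [heading=253, draw]
FD 10.1: (-9.667,-4.416) -> (-12.62,-14.075) [heading=253, draw]
FD 7.5: (-12.62,-14.075) -> (-14.813,-21.247) [heading=253, draw]
FD 10.1: (-14.813,-21.247) -> (-17.766,-30.906) [heading=253, draw]
LT 60: heading 253 -> 313
FD 8.1: (-17.766,-30.906) -> (-12.241,-36.83) [heading=313, draw]
FD 11.5: (-12.241,-36.83) -> (-4.398,-45.24) [heading=313, draw]
BK 5: (-4.398,-45.24) -> (-7.808,-41.583) [heading=313, draw]
Final: pos=(-7.808,-41.583), heading=313, 10 segment(s) drawn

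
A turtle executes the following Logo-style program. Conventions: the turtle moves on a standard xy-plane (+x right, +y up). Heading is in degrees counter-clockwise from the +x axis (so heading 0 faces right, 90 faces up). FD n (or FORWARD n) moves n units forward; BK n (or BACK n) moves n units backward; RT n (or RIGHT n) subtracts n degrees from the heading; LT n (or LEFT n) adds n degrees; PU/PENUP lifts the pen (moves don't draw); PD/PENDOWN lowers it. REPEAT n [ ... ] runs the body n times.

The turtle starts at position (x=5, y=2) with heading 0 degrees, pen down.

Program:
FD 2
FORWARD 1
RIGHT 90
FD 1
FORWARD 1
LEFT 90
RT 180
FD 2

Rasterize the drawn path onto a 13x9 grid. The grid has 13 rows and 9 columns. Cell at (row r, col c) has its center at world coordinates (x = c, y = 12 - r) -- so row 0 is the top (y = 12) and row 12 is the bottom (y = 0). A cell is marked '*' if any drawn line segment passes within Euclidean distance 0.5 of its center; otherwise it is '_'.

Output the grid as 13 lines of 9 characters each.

Segment 0: (5,2) -> (7,2)
Segment 1: (7,2) -> (8,2)
Segment 2: (8,2) -> (8,1)
Segment 3: (8,1) -> (8,0)
Segment 4: (8,0) -> (6,-0)

Answer: _________
_________
_________
_________
_________
_________
_________
_________
_________
_________
_____****
________*
______***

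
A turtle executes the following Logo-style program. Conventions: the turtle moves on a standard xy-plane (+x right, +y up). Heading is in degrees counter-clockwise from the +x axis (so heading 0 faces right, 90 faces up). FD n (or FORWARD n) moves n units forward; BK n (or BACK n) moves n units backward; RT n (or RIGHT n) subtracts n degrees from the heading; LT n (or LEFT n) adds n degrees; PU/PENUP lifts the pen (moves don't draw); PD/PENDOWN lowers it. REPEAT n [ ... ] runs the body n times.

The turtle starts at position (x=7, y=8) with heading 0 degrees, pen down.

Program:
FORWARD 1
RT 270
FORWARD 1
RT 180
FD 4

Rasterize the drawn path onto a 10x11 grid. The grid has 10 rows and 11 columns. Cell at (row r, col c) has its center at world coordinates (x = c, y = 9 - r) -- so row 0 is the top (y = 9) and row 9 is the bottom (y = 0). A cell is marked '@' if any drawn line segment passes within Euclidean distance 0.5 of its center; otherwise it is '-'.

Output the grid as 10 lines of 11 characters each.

Answer: --------@--
-------@@--
--------@--
--------@--
--------@--
-----------
-----------
-----------
-----------
-----------

Derivation:
Segment 0: (7,8) -> (8,8)
Segment 1: (8,8) -> (8,9)
Segment 2: (8,9) -> (8,5)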